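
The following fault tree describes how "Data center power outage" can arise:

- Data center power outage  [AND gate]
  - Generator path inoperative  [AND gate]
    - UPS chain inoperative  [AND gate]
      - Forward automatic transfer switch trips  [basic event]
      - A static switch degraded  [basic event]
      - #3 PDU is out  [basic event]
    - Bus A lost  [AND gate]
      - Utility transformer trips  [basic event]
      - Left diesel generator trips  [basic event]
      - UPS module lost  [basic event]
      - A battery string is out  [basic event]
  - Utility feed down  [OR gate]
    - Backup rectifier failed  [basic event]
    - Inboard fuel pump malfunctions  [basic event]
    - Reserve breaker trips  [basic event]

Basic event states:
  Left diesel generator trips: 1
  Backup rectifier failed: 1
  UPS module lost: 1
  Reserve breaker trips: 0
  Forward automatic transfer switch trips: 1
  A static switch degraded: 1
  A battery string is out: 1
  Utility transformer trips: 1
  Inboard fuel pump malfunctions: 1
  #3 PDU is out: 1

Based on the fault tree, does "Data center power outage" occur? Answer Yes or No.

UPS chain inoperative [AND]: Forward automatic transfer switch trips=occurs, A static switch degraded=occurs, #3 PDU is out=occurs → all inputs occur → occurs.
Bus A lost [AND]: Utility transformer trips=occurs, Left diesel generator trips=occurs, UPS module lost=occurs, A battery string is out=occurs → all inputs occur → occurs.
Generator path inoperative [AND]: UPS chain inoperative=occurs, Bus A lost=occurs → all inputs occur → occurs.
Utility feed down [OR]: Backup rectifier failed=occurs, Inboard fuel pump malfunctions=occurs, Reserve breaker trips=not → at least one input occurs → occurs.
Data center power outage [AND]: Generator path inoperative=occurs, Utility feed down=occurs → all inputs occur → occurs.

Yes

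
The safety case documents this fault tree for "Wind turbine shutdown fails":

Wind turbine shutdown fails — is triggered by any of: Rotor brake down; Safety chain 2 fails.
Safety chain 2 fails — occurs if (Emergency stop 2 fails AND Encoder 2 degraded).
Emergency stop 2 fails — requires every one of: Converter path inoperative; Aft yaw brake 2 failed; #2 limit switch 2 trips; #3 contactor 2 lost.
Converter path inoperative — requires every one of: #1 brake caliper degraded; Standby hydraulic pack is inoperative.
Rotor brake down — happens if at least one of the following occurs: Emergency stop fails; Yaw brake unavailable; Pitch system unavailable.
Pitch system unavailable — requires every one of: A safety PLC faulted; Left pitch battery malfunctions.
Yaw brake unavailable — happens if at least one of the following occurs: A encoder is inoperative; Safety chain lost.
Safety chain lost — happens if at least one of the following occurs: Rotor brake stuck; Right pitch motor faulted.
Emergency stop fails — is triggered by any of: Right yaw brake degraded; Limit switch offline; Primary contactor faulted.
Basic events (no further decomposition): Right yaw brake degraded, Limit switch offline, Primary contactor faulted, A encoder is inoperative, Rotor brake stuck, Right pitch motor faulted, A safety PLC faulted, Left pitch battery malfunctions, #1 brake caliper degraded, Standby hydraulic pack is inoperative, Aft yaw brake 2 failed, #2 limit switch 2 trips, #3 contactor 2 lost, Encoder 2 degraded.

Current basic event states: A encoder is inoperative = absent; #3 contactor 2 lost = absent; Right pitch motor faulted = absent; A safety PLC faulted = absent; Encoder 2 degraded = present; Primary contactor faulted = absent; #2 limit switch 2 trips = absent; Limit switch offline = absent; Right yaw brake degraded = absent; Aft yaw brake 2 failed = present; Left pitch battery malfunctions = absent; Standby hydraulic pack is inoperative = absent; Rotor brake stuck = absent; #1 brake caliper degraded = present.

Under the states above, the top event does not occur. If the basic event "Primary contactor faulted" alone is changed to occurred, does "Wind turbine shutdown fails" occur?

Yes

Counterfactual: set "Primary contactor faulted" to occurred.
Emergency stop fails [OR]: Right yaw brake degraded=not, Limit switch offline=not, Primary contactor faulted=occurs → at least one input occurs → occurs.
Safety chain lost [OR]: Rotor brake stuck=not, Right pitch motor faulted=not → no input occurs → does not occur.
Yaw brake unavailable [OR]: A encoder is inoperative=not, Safety chain lost=not → no input occurs → does not occur.
Pitch system unavailable [AND]: A safety PLC faulted=not, Left pitch battery malfunctions=not → not all inputs occur → does not occur.
Rotor brake down [OR]: Emergency stop fails=occurs, Yaw brake unavailable=not, Pitch system unavailable=not → at least one input occurs → occurs.
Converter path inoperative [AND]: #1 brake caliper degraded=occurs, Standby hydraulic pack is inoperative=not → not all inputs occur → does not occur.
Emergency stop 2 fails [AND]: Converter path inoperative=not, Aft yaw brake 2 failed=occurs, #2 limit switch 2 trips=not, #3 contactor 2 lost=not → not all inputs occur → does not occur.
Safety chain 2 fails [AND]: Emergency stop 2 fails=not, Encoder 2 degraded=occurs → not all inputs occur → does not occur.
Wind turbine shutdown fails [OR]: Rotor brake down=occurs, Safety chain 2 fails=not → at least one input occurs → occurs.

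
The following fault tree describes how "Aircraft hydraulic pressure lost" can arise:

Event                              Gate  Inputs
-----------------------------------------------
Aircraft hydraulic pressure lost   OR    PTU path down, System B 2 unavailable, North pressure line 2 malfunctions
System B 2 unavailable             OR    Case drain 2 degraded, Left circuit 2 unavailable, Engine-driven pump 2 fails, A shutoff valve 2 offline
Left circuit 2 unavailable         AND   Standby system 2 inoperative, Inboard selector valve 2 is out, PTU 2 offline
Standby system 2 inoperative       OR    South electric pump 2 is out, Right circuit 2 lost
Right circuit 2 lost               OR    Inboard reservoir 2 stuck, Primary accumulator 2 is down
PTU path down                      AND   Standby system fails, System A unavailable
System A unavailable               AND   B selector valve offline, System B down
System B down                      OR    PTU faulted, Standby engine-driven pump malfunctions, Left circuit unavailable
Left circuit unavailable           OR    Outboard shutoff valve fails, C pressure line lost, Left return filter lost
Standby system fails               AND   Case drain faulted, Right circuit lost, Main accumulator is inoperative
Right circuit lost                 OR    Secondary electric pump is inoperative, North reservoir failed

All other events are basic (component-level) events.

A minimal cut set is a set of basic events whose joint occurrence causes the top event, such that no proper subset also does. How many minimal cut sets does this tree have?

Right circuit lost [OR]: union of children's cut sets → 2 cut set(s).
Standby system fails [AND]: one cut set from each child combined → 1 × 2 × 1 = 2 cut set(s).
Left circuit unavailable [OR]: union of children's cut sets → 3 cut set(s).
System B down [OR]: union of children's cut sets → 5 cut set(s).
System A unavailable [AND]: one cut set from each child combined → 1 × 5 = 5 cut set(s).
PTU path down [AND]: one cut set from each child combined → 2 × 5 = 10 cut set(s).
Right circuit 2 lost [OR]: union of children's cut sets → 2 cut set(s).
Standby system 2 inoperative [OR]: union of children's cut sets → 3 cut set(s).
Left circuit 2 unavailable [AND]: one cut set from each child combined → 3 × 1 × 1 = 3 cut set(s).
System B 2 unavailable [OR]: union of children's cut sets → 6 cut set(s).
Aircraft hydraulic pressure lost [OR]: union of children's cut sets → 17 cut set(s).

17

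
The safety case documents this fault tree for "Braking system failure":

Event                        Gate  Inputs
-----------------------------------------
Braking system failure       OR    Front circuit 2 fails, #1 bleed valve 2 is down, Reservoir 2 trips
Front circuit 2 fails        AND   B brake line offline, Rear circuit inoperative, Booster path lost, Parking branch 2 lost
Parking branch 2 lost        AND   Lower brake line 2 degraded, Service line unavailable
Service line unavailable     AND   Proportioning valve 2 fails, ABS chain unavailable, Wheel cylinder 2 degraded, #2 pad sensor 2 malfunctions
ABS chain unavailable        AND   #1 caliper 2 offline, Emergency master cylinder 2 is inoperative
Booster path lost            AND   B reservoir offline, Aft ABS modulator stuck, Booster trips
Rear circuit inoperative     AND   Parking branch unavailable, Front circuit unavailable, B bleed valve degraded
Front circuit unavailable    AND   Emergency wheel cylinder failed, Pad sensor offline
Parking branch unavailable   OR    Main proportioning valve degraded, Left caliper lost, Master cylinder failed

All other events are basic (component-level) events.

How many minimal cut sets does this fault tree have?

5

Parking branch unavailable [OR]: union of children's cut sets → 3 cut set(s).
Front circuit unavailable [AND]: one cut set from each child combined → 1 × 1 = 1 cut set(s).
Rear circuit inoperative [AND]: one cut set from each child combined → 3 × 1 × 1 = 3 cut set(s).
Booster path lost [AND]: one cut set from each child combined → 1 × 1 × 1 = 1 cut set(s).
ABS chain unavailable [AND]: one cut set from each child combined → 1 × 1 = 1 cut set(s).
Service line unavailable [AND]: one cut set from each child combined → 1 × 1 × 1 × 1 = 1 cut set(s).
Parking branch 2 lost [AND]: one cut set from each child combined → 1 × 1 = 1 cut set(s).
Front circuit 2 fails [AND]: one cut set from each child combined → 1 × 3 × 1 × 1 = 3 cut set(s).
Braking system failure [OR]: union of children's cut sets → 5 cut set(s).
Minimal cut sets: {#1 caliper 2 offline, #2 pad sensor 2 malfunctions, Aft ABS modulator stuck, B bleed valve degraded, B brake line offline, B reservoir offline, Booster trips, Emergency master cylinder 2 is inoperative, Emergency wheel cylinder failed, Lower brake line 2 degraded, Main proportioning valve degraded, Pad sensor offline, Proportioning valve 2 fails, Wheel cylinder 2 degraded}; {#1 caliper 2 offline, #2 pad sensor 2 malfunctions, Aft ABS modulator stuck, B bleed valve degraded, B brake line offline, B reservoir offline, Booster trips, Emergency master cylinder 2 is inoperative, Emergency wheel cylinder failed, Left caliper lost, Lower brake line 2 degraded, Pad sensor offline, Proportioning valve 2 fails, Wheel cylinder 2 degraded}; {#1 caliper 2 offline, #2 pad sensor 2 malfunctions, Aft ABS modulator stuck, B bleed valve degraded, B brake line offline, B reservoir offline, Booster trips, Emergency master cylinder 2 is inoperative, Emergency wheel cylinder failed, Lower brake line 2 degraded, Master cylinder failed, Pad sensor offline, Proportioning valve 2 fails, Wheel cylinder 2 degraded}; {#1 bleed valve 2 is down}; {Reservoir 2 trips}.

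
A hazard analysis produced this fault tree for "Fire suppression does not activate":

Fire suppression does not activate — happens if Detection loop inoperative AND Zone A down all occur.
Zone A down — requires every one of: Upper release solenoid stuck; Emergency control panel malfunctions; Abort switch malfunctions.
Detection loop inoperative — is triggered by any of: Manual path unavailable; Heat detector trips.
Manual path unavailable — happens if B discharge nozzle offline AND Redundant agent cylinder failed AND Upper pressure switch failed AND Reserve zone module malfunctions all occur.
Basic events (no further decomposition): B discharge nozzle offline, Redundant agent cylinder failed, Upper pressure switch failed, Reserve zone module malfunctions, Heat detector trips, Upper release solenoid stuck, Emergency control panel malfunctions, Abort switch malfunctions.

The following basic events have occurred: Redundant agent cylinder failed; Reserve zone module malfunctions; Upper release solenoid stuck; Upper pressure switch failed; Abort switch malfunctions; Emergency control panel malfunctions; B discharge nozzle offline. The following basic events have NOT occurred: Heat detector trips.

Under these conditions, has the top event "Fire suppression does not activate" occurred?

Yes

Manual path unavailable [AND]: B discharge nozzle offline=occurs, Redundant agent cylinder failed=occurs, Upper pressure switch failed=occurs, Reserve zone module malfunctions=occurs → all inputs occur → occurs.
Detection loop inoperative [OR]: Manual path unavailable=occurs, Heat detector trips=not → at least one input occurs → occurs.
Zone A down [AND]: Upper release solenoid stuck=occurs, Emergency control panel malfunctions=occurs, Abort switch malfunctions=occurs → all inputs occur → occurs.
Fire suppression does not activate [AND]: Detection loop inoperative=occurs, Zone A down=occurs → all inputs occur → occurs.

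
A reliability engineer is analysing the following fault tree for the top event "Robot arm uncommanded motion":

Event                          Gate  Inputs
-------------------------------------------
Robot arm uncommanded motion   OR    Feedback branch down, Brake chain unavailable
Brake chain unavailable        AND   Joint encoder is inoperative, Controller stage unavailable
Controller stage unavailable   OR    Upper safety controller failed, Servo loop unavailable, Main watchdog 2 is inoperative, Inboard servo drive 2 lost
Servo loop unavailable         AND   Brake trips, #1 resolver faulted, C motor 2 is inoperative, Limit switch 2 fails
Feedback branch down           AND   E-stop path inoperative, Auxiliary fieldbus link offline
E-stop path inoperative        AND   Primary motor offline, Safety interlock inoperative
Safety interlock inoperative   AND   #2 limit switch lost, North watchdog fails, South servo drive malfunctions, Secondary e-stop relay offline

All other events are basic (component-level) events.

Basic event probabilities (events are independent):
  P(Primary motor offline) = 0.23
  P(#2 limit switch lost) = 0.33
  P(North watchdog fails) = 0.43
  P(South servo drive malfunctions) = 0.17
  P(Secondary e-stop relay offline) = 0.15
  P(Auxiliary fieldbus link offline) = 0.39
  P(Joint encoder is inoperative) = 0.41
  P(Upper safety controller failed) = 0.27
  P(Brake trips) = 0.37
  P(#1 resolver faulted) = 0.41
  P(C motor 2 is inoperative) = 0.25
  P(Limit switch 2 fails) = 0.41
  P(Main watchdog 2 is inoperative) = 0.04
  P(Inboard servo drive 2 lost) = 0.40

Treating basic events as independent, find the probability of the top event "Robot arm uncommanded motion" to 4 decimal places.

P(Safety interlock inoperative) [AND] = 0.33 × 0.43 × 0.17 × 0.15 = 0.003618
P(E-stop path inoperative) [AND] = 0.23 × 0.003618 = 0.000832
P(Feedback branch down) [AND] = 0.000832 × 0.39 = 0.000324
P(Servo loop unavailable) [AND] = 0.37 × 0.41 × 0.25 × 0.41 = 0.015549
P(Controller stage unavailable) [OR] = 1 − (1−0.27) × (1−0.015549) × (1−0.04) × (1−0.40) = 0.586058
P(Brake chain unavailable) [AND] = 0.41 × 0.586058 = 0.240284
P(Robot arm uncommanded motion) [OR] = 1 − (1−0.000324) × (1−0.240284) = 0.240530
Rounded to 4 decimal places: P(Robot arm uncommanded motion) ≈ 0.2405.

0.2405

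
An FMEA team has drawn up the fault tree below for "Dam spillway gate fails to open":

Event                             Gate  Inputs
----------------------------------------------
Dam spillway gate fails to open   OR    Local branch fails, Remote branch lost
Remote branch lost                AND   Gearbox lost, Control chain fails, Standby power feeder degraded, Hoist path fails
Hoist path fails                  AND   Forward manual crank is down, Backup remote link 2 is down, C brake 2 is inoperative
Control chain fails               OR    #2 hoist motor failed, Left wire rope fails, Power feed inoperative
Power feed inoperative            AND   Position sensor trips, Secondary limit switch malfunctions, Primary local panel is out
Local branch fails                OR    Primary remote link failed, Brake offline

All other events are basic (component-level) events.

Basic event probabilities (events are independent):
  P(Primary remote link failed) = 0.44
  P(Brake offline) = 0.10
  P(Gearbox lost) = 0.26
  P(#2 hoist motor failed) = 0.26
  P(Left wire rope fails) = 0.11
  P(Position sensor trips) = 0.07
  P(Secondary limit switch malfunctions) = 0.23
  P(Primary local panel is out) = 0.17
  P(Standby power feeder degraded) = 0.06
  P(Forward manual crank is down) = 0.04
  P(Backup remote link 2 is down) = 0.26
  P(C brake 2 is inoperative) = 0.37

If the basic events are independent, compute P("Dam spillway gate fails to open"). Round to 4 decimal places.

0.4960

P(Local branch fails) [OR] = 1 − (1−0.44) × (1−0.10) = 0.496000
P(Power feed inoperative) [AND] = 0.07 × 0.23 × 0.17 = 0.002737
P(Control chain fails) [OR] = 1 − (1−0.26) × (1−0.11) × (1−0.002737) = 0.343203
P(Hoist path fails) [AND] = 0.04 × 0.26 × 0.37 = 0.003848
P(Remote branch lost) [AND] = 0.26 × 0.343203 × 0.06 × 0.003848 = 0.000021
P(Dam spillway gate fails to open) [OR] = 1 − (1−0.496000) × (1−0.000021) = 0.496011
Rounded to 4 decimal places: P(Dam spillway gate fails to open) ≈ 0.4960.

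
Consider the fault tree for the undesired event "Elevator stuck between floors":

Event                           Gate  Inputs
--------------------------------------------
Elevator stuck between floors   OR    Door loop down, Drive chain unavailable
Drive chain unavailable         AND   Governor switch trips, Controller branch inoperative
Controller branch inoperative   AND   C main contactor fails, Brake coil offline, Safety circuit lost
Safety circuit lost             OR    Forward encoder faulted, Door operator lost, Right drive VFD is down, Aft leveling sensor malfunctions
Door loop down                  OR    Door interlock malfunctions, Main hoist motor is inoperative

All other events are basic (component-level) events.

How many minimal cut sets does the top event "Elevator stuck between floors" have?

Door loop down [OR]: union of children's cut sets → 2 cut set(s).
Safety circuit lost [OR]: union of children's cut sets → 4 cut set(s).
Controller branch inoperative [AND]: one cut set from each child combined → 1 × 1 × 4 = 4 cut set(s).
Drive chain unavailable [AND]: one cut set from each child combined → 1 × 4 = 4 cut set(s).
Elevator stuck between floors [OR]: union of children's cut sets → 6 cut set(s).
Minimal cut sets: {Door interlock malfunctions}; {Main hoist motor is inoperative}; {Brake coil offline, C main contactor fails, Forward encoder faulted, Governor switch trips}; {Brake coil offline, C main contactor fails, Door operator lost, Governor switch trips}; {Brake coil offline, C main contactor fails, Governor switch trips, Right drive VFD is down}; {Aft leveling sensor malfunctions, Brake coil offline, C main contactor fails, Governor switch trips}.

6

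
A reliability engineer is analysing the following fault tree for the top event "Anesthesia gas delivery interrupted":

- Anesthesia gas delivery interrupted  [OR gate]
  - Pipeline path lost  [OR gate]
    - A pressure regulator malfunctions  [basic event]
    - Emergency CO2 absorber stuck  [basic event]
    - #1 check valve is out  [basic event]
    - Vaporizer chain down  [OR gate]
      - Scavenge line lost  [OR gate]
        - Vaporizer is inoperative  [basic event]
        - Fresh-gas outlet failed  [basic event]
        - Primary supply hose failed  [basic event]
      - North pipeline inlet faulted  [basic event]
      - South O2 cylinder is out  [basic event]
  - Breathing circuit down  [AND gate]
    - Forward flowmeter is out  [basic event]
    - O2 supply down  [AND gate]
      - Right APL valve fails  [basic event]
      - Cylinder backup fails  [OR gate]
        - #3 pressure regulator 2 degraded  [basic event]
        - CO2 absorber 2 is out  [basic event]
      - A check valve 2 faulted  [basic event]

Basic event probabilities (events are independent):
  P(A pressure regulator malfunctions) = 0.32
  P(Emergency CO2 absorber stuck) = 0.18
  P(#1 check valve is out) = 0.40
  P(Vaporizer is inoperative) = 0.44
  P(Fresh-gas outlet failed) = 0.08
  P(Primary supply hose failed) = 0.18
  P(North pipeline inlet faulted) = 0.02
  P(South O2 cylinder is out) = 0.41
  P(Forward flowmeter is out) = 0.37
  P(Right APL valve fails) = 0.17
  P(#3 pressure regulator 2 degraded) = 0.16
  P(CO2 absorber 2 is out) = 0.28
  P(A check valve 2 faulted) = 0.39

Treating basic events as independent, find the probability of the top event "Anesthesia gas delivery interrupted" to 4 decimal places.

P(Scavenge line lost) [OR] = 1 − (1−0.44) × (1−0.08) × (1−0.18) = 0.577536
P(Vaporizer chain down) [OR] = 1 − (1−0.577536) × (1−0.02) × (1−0.41) = 0.755731
P(Pipeline path lost) [OR] = 1 − (1−0.32) × (1−0.18) × (1−0.40) × (1−0.755731) = 0.918277
P(Cylinder backup fails) [OR] = 1 − (1−0.16) × (1−0.28) = 0.395200
P(O2 supply down) [AND] = 0.17 × 0.395200 × 0.39 = 0.026202
P(Breathing circuit down) [AND] = 0.37 × 0.026202 = 0.009695
P(Anesthesia gas delivery interrupted) [OR] = 1 − (1−0.918277) × (1−0.009695) = 0.919069
Rounded to 4 decimal places: P(Anesthesia gas delivery interrupted) ≈ 0.9191.

0.9191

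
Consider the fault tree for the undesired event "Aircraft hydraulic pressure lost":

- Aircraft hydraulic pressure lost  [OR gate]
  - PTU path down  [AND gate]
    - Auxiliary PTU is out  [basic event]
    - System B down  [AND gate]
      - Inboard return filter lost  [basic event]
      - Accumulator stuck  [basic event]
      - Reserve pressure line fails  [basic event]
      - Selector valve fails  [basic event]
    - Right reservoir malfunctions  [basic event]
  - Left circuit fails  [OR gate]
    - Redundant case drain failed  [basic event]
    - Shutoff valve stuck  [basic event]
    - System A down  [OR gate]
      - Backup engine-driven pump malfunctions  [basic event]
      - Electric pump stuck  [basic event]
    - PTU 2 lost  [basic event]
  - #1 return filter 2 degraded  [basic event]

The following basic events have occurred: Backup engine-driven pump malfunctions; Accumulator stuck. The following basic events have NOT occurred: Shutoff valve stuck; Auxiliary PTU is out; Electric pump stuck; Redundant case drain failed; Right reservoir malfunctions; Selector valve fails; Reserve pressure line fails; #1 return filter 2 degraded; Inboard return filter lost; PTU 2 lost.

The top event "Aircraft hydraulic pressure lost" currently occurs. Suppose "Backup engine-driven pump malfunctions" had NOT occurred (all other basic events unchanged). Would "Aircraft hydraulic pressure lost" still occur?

No

Counterfactual: set "Backup engine-driven pump malfunctions" to not occurred.
System B down [AND]: Inboard return filter lost=not, Accumulator stuck=occurs, Reserve pressure line fails=not, Selector valve fails=not → not all inputs occur → does not occur.
PTU path down [AND]: Auxiliary PTU is out=not, System B down=not, Right reservoir malfunctions=not → not all inputs occur → does not occur.
System A down [OR]: Backup engine-driven pump malfunctions=not, Electric pump stuck=not → no input occurs → does not occur.
Left circuit fails [OR]: Redundant case drain failed=not, Shutoff valve stuck=not, System A down=not, PTU 2 lost=not → no input occurs → does not occur.
Aircraft hydraulic pressure lost [OR]: PTU path down=not, Left circuit fails=not, #1 return filter 2 degraded=not → no input occurs → does not occur.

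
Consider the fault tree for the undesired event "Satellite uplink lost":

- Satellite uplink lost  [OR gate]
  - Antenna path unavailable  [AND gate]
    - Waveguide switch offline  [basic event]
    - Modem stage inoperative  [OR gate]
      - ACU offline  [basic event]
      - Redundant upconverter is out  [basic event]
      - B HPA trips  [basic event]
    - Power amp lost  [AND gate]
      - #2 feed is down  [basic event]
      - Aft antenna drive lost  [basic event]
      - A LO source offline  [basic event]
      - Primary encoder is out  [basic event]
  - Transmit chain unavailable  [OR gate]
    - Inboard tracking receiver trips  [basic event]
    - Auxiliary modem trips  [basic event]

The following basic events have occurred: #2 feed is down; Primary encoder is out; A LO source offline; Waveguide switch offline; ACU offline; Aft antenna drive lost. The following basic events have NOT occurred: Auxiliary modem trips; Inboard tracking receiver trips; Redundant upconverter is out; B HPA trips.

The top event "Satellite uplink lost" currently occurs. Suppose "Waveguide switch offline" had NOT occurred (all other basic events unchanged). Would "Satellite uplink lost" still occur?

Counterfactual: set "Waveguide switch offline" to not occurred.
Modem stage inoperative [OR]: ACU offline=occurs, Redundant upconverter is out=not, B HPA trips=not → at least one input occurs → occurs.
Power amp lost [AND]: #2 feed is down=occurs, Aft antenna drive lost=occurs, A LO source offline=occurs, Primary encoder is out=occurs → all inputs occur → occurs.
Antenna path unavailable [AND]: Waveguide switch offline=not, Modem stage inoperative=occurs, Power amp lost=occurs → not all inputs occur → does not occur.
Transmit chain unavailable [OR]: Inboard tracking receiver trips=not, Auxiliary modem trips=not → no input occurs → does not occur.
Satellite uplink lost [OR]: Antenna path unavailable=not, Transmit chain unavailable=not → no input occurs → does not occur.

No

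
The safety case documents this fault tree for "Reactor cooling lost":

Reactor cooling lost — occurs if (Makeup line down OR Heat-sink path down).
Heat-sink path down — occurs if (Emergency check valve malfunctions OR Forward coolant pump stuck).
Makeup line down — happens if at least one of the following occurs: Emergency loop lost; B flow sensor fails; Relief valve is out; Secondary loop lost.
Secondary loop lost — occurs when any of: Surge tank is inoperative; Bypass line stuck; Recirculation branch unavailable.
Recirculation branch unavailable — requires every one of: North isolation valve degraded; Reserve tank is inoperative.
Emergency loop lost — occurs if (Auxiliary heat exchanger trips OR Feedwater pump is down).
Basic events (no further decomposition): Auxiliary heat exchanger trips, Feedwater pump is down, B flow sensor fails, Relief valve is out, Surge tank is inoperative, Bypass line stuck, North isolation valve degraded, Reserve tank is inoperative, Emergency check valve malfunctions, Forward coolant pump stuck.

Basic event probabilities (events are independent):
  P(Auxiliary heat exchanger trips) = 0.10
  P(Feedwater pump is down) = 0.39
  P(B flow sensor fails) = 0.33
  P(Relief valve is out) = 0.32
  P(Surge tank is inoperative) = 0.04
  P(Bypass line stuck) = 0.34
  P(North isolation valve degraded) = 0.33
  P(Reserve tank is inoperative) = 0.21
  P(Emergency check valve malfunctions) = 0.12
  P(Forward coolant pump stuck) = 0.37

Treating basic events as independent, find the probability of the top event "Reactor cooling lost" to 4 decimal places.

0.9182

P(Emergency loop lost) [OR] = 1 − (1−0.10) × (1−0.39) = 0.451000
P(Recirculation branch unavailable) [AND] = 0.33 × 0.21 = 0.069300
P(Secondary loop lost) [OR] = 1 − (1−0.04) × (1−0.34) × (1−0.069300) = 0.410308
P(Makeup line down) [OR] = 1 − (1−0.451000) × (1−0.33) × (1−0.32) × (1−0.410308) = 0.852504
P(Heat-sink path down) [OR] = 1 − (1−0.12) × (1−0.37) = 0.445600
P(Reactor cooling lost) [OR] = 1 − (1−0.852504) × (1−0.445600) = 0.918228
Rounded to 4 decimal places: P(Reactor cooling lost) ≈ 0.9182.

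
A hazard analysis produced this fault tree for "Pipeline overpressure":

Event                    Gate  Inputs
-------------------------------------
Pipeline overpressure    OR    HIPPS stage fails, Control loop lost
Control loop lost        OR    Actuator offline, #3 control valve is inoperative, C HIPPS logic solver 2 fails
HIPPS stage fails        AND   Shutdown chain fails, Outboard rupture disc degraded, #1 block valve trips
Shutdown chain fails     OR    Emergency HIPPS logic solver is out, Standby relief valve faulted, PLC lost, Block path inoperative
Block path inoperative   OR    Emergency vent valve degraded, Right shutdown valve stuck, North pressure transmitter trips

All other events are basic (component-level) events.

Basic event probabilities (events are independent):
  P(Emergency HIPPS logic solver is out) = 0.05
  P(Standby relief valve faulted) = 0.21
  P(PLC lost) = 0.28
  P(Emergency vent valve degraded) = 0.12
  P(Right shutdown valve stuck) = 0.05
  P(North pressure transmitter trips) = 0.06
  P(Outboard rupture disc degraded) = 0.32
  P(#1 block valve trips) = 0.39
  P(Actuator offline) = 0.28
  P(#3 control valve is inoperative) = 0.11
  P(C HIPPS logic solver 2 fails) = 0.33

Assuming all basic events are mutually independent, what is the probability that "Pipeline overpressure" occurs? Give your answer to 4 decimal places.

P(Block path inoperative) [OR] = 1 − (1−0.12) × (1−0.05) × (1−0.06) = 0.214160
P(Shutdown chain fails) [OR] = 1 − (1−0.05) × (1−0.21) × (1−0.28) × (1−0.214160) = 0.575363
P(HIPPS stage fails) [AND] = 0.575363 × 0.32 × 0.39 = 0.071805
P(Control loop lost) [OR] = 1 − (1−0.28) × (1−0.11) × (1−0.33) = 0.570664
P(Pipeline overpressure) [OR] = 1 − (1−0.071805) × (1−0.570664) = 0.601492
Rounded to 4 decimal places: P(Pipeline overpressure) ≈ 0.6015.

0.6015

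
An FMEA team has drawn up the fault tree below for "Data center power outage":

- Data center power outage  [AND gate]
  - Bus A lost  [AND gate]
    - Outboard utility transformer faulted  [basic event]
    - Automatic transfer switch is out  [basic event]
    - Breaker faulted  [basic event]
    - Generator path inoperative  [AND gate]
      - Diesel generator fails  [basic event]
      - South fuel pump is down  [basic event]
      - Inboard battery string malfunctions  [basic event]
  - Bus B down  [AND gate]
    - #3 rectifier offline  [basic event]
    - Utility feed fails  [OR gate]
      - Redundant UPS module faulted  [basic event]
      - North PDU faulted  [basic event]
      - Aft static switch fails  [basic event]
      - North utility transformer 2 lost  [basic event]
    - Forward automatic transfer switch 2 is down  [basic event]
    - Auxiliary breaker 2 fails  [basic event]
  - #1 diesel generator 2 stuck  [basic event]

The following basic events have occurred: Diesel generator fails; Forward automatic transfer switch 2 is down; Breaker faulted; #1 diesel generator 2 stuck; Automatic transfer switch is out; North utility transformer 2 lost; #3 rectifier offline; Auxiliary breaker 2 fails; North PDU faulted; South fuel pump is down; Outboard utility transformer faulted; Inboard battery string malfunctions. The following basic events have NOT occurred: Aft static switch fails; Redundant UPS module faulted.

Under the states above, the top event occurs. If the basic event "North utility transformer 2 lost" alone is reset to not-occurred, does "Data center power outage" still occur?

Counterfactual: set "North utility transformer 2 lost" to not occurred.
Generator path inoperative [AND]: Diesel generator fails=occurs, South fuel pump is down=occurs, Inboard battery string malfunctions=occurs → all inputs occur → occurs.
Bus A lost [AND]: Outboard utility transformer faulted=occurs, Automatic transfer switch is out=occurs, Breaker faulted=occurs, Generator path inoperative=occurs → all inputs occur → occurs.
Utility feed fails [OR]: Redundant UPS module faulted=not, North PDU faulted=occurs, Aft static switch fails=not, North utility transformer 2 lost=not → at least one input occurs → occurs.
Bus B down [AND]: #3 rectifier offline=occurs, Utility feed fails=occurs, Forward automatic transfer switch 2 is down=occurs, Auxiliary breaker 2 fails=occurs → all inputs occur → occurs.
Data center power outage [AND]: Bus A lost=occurs, Bus B down=occurs, #1 diesel generator 2 stuck=occurs → all inputs occur → occurs.

Yes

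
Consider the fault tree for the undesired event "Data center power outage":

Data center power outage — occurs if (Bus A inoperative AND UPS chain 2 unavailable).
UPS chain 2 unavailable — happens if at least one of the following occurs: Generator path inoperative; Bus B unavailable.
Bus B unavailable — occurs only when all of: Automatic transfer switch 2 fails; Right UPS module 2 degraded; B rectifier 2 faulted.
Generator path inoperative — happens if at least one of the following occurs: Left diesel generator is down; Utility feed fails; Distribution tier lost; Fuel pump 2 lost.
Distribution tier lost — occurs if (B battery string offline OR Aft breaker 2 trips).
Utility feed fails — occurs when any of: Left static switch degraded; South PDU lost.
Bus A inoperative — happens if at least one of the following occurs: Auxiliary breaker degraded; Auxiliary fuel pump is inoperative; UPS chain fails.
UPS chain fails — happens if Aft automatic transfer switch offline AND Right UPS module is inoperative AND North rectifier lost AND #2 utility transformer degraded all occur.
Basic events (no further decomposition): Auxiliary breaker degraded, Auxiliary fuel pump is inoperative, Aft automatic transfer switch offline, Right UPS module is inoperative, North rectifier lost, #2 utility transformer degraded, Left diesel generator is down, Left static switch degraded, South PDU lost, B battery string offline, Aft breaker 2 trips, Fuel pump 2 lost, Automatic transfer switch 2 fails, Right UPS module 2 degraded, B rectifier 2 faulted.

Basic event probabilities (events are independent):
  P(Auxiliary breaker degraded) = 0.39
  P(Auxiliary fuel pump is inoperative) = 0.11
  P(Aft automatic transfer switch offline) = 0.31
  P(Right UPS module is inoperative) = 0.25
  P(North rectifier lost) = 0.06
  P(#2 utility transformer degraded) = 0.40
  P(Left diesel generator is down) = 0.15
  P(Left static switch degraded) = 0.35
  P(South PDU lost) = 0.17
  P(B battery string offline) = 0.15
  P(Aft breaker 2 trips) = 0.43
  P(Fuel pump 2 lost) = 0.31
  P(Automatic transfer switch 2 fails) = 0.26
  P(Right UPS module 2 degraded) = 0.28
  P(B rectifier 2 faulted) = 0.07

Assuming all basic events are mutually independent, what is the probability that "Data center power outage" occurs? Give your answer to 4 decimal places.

0.3882

P(UPS chain fails) [AND] = 0.31 × 0.25 × 0.06 × 0.40 = 0.001860
P(Bus A inoperative) [OR] = 1 − (1−0.39) × (1−0.11) × (1−0.001860) = 0.458110
P(Utility feed fails) [OR] = 1 − (1−0.35) × (1−0.17) = 0.460500
P(Distribution tier lost) [OR] = 1 − (1−0.15) × (1−0.43) = 0.515500
P(Generator path inoperative) [OR] = 1 − (1−0.15) × (1−0.460500) × (1−0.515500) × (1−0.31) = 0.846696
P(Bus B unavailable) [AND] = 0.26 × 0.28 × 0.07 = 0.005096
P(UPS chain 2 unavailable) [OR] = 1 − (1−0.846696) × (1−0.005096) = 0.847477
P(Data center power outage) [AND] = 0.458110 × 0.847477 = 0.388238
Rounded to 4 decimal places: P(Data center power outage) ≈ 0.3882.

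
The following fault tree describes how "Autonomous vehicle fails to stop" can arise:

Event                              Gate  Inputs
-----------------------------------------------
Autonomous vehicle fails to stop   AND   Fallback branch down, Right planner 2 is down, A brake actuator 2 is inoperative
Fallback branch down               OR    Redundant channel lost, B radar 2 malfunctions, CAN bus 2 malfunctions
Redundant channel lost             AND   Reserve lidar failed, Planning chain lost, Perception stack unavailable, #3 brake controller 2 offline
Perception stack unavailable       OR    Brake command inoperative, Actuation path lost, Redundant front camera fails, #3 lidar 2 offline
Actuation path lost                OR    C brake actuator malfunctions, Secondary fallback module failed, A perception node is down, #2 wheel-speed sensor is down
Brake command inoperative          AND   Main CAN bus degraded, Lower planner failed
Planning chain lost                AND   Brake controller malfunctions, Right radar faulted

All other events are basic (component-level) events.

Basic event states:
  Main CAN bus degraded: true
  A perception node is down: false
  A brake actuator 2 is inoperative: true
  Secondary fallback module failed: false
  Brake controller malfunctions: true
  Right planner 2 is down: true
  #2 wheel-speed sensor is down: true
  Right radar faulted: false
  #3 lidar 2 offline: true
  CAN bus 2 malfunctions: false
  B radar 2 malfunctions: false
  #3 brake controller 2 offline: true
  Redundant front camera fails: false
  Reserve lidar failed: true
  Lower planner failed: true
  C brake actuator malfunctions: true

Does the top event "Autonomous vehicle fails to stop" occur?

No

Planning chain lost [AND]: Brake controller malfunctions=occurs, Right radar faulted=not → not all inputs occur → does not occur.
Brake command inoperative [AND]: Main CAN bus degraded=occurs, Lower planner failed=occurs → all inputs occur → occurs.
Actuation path lost [OR]: C brake actuator malfunctions=occurs, Secondary fallback module failed=not, A perception node is down=not, #2 wheel-speed sensor is down=occurs → at least one input occurs → occurs.
Perception stack unavailable [OR]: Brake command inoperative=occurs, Actuation path lost=occurs, Redundant front camera fails=not, #3 lidar 2 offline=occurs → at least one input occurs → occurs.
Redundant channel lost [AND]: Reserve lidar failed=occurs, Planning chain lost=not, Perception stack unavailable=occurs, #3 brake controller 2 offline=occurs → not all inputs occur → does not occur.
Fallback branch down [OR]: Redundant channel lost=not, B radar 2 malfunctions=not, CAN bus 2 malfunctions=not → no input occurs → does not occur.
Autonomous vehicle fails to stop [AND]: Fallback branch down=not, Right planner 2 is down=occurs, A brake actuator 2 is inoperative=occurs → not all inputs occur → does not occur.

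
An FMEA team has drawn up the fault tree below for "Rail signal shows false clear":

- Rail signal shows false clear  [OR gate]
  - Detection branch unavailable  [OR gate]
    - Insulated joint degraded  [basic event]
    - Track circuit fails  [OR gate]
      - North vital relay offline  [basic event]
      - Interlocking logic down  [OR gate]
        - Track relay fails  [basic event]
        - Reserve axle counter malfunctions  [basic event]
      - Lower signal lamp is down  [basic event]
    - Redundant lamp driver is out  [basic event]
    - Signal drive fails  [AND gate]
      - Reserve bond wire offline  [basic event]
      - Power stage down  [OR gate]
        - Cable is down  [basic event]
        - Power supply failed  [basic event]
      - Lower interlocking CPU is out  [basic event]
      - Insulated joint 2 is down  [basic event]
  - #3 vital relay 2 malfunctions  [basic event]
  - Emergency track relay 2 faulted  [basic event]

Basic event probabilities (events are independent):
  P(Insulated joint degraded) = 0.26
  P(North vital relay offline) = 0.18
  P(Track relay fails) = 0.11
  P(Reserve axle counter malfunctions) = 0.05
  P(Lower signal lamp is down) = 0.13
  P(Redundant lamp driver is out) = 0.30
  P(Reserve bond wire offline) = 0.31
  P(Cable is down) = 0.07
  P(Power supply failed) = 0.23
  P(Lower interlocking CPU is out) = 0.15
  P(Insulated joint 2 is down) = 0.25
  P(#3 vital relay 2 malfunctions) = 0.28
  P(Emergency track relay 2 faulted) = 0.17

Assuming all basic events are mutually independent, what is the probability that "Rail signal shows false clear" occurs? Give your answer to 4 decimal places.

0.8139

P(Interlocking logic down) [OR] = 1 − (1−0.11) × (1−0.05) = 0.154500
P(Track circuit fails) [OR] = 1 − (1−0.18) × (1−0.154500) × (1−0.13) = 0.396820
P(Power stage down) [OR] = 1 − (1−0.07) × (1−0.23) = 0.283900
P(Signal drive fails) [AND] = 0.31 × 0.283900 × 0.15 × 0.25 = 0.003300
P(Detection branch unavailable) [OR] = 1 − (1−0.26) × (1−0.396820) × (1−0.30) × (1−0.003300) = 0.688584
P(Rail signal shows false clear) [OR] = 1 − (1−0.688584) × (1−0.28) × (1−0.17) = 0.813898
Rounded to 4 decimal places: P(Rail signal shows false clear) ≈ 0.8139.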